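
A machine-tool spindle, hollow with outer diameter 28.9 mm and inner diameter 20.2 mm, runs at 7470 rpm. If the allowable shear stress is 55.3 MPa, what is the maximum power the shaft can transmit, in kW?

156 kW

J = π(d_o⁴ − d_i⁴)/32 = π(0.0289⁴ − 0.0202⁴)/32 = 5.214×10^-8 m⁴.
T_max = τ_allow·J/r = 5.53×10^7 × 5.214×10^-8 / 0.0144 = 199.5 N·m.
ω = 2π·7470/60 = 782.3 rad/s, so P_max = T_max·ω = 1.561×10^5 W.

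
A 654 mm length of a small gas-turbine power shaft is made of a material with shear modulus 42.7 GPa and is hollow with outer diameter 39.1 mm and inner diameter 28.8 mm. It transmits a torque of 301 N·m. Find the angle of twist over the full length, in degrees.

1.63°

J = π(d_o⁴ − d_i⁴)/32 = π(0.0391⁴ − 0.0288⁴)/32 = 1.619×10^-7 m⁴.
θ = T·L/(G·J) = 301.0 × 0.654 / (42.7×10⁹ × 1.619×10^-7) = 0.02847 rad.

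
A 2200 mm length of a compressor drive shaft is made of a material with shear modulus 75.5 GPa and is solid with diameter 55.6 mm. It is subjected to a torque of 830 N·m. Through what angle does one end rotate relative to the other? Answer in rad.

0.0258 rad

J = πd⁴/32 = π(0.0556)⁴/32 = 9.382×10^-7 m⁴.
θ = T·L/(G·J) = 830.0 × 2.20 / (75.5×10⁹ × 9.382×10^-7) = 0.02578 rad.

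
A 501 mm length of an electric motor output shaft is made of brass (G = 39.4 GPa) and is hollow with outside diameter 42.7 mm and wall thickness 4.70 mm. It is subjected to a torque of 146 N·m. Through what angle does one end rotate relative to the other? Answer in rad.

0.00903 rad

J = π(d_o⁴ − d_i⁴)/32 = π(0.0427⁴ − 0.0333⁴)/32 = 2.057×10^-7 m⁴.
θ = T·L/(G·J) = 146.0 × 0.501 / (39.4×10⁹ × 2.057×10^-7) = 9.027×10^-3 rad.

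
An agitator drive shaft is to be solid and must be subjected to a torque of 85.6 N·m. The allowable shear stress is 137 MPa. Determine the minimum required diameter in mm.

14.7 mm

For a solid shaft τ_max = 16T/(πd³), so d = (16T/(π τ_allow))^(1/3) = (16·85.60/(π·1.37×10^8))^(1/3) = 0.01471 m.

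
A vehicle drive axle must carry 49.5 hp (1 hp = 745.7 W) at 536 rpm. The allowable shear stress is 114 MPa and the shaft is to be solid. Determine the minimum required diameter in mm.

ω = 2π·536/60 = 56.13 rad/s, so T = P/ω = 49.5×745.7 / 56.13 = 657.6 N·m.
For a solid shaft τ_max = 16T/(πd³), so d = (16T/(π τ_allow))^(1/3) = (16·657.6/(π·1.14×10^8))^(1/3) = 0.03086 m.

30.9 mm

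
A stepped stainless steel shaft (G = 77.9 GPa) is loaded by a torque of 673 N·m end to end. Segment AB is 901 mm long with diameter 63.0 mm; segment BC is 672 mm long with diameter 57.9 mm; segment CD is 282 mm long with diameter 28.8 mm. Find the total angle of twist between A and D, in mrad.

J_AB = π(0.0630)⁴/32 = 1.55×10^-6 m⁴; J_BC = π(0.0579)⁴/32 = 1.10×10^-6 m⁴; J_CD = π(0.0288)⁴/32 = 6.75×10^-8 m⁴.
θ = (T/G)·Σ L_i/J_i = (673.0/77.9×10⁹)·(0.901/1.55×10^-6 + 0.672/1.10×10^-6 + 0.282/6.75×10^-8) = 0.04637 rad.

46.4 mrad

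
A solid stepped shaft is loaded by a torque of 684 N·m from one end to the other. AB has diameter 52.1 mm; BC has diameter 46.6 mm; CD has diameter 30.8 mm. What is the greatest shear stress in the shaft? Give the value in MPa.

Under the same torque, τ_max = 16T/(πd³) is largest where d is smallest — segment CD (d = 30.8 mm).
τ_max = 16·684.0/(π·(0.0308)³) = 1.192×10^8 Pa.

119 MPa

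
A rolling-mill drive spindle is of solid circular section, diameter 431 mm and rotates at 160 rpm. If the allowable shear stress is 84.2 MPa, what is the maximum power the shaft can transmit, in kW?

J = πd⁴/32 = π(0.431)⁴/32 = 3.388×10^-3 m⁴.
T_max = τ_allow·J/r = 8.42×10^7 × 3.388×10^-3 / 0.215 = 1.324e6 N·m.
ω = 2π·160/60 = 16.76 rad/s, so P_max = T_max·ω = 2.218×10^7 W.

22200 kW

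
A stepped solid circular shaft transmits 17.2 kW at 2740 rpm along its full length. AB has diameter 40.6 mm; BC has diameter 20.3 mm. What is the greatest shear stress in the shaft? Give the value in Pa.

3.65e7 Pa

ω = 2π·2740/60 = 286.9 rad/s, so T = P/ω = 17.2×10³ / 286.9 = 59.94 N·m.
Under the same torque, τ_max = 16T/(πd³) is largest where d is smallest — segment BC (d = 20.3 mm).
τ_max = 16·59.94/(π·(0.0203)³) = 3.649×10^7 Pa.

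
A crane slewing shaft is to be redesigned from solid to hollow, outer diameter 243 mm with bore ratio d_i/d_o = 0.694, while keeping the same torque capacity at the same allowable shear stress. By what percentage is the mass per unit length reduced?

Equal τ_max and T ⇒ the solid shaft needs d_s³ = d_o³(1−k⁴), so d_s = 243·(1−0.694⁴)^(1/3) = 222.5 mm.
Area ratio A_h/A_s = d_o²(1−k²)/d_s² = (1−k²)/(1−k⁴)^(2/3) = 0.6181.
Mass saving = 1 − 0.6181 = 38.2 %.

38.2 %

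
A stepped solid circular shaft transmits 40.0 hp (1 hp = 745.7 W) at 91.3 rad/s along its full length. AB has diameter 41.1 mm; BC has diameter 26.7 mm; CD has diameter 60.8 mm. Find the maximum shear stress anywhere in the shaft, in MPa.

ω = 91.3 rad/s, so T = P/ω = 40.0×745.7 / 91.30 = 326.7 N·m.
Under the same torque, τ_max = 16T/(πd³) is largest where d is smallest — segment BC (d = 26.7 mm).
τ_max = 16·326.7/(π·(0.0267)³) = 8.742×10^7 Pa.

87.4 MPa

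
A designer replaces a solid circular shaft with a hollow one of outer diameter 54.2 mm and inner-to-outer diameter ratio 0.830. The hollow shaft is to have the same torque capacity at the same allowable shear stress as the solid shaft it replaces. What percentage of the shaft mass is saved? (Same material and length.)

Equal τ_max and T ⇒ the solid shaft needs d_s³ = d_o³(1−k⁴), so d_s = 54.2·(1−0.830⁴)^(1/3) = 43.74 mm.
Area ratio A_h/A_s = d_o²(1−k²)/d_s² = (1−k²)/(1−k⁴)^(2/3) = 0.4778.
Mass saving = 1 − 0.4778 = 52.2 %.

52.2 %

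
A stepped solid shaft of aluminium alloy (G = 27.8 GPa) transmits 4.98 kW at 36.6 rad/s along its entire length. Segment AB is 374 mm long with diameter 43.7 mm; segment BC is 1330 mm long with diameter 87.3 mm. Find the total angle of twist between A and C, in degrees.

0.358°

ω = 36.6 rad/s, so T = P/ω = 4.98×10³ / 36.60 = 136.1 N·m.
J_AB = π(0.0437)⁴/32 = 3.58×10^-7 m⁴; J_BC = π(0.0873)⁴/32 = 5.70×10^-6 m⁴.
θ = (T/G)·Σ L_i/J_i = (136.1/27.8×10⁹)·(0.374/3.58×10^-7 + 1.33/5.70×10^-6) = 6.254×10^-3 rad.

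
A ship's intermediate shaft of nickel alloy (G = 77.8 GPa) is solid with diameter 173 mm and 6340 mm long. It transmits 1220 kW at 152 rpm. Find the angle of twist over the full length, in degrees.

4.07°

ω = 2π·152/60 = 15.92 rad/s, so T = P/ω = 1220×10³ / 15.92 = 76650 N·m.
J = πd⁴/32 = π(0.173)⁴/32 = 8.794×10^-5 m⁴.
θ = T·L/(G·J) = 76650 × 6.34 / (77.8×10⁹ × 8.794×10^-5) = 0.07103 rad.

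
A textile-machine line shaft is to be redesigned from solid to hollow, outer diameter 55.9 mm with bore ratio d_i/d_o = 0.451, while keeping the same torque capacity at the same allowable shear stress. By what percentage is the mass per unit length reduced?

18.1 %

Equal τ_max and T ⇒ the solid shaft needs d_s³ = d_o³(1−k⁴), so d_s = 55.9·(1−0.451⁴)^(1/3) = 55.12 mm.
Area ratio A_h/A_s = d_o²(1−k²)/d_s² = (1−k²)/(1−k⁴)^(2/3) = 0.8194.
Mass saving = 1 − 0.8194 = 18.1 %.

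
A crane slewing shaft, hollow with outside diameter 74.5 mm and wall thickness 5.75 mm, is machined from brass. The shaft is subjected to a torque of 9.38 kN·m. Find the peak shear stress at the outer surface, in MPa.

236 MPa

J = π(d_o⁴ − d_i⁴)/32 = π(0.0745⁴ − 0.0630⁴)/32 = 1.478×10^-6 m⁴.
τ_max = T·r/J = 9380 × 0.0372 / 1.478×10^-6 = 2.364×10^8 Pa.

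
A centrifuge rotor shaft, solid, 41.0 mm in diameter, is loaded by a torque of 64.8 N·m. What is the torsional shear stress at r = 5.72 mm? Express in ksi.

J = πd⁴/32 = π(0.0410)⁴/32 = 2.774×10^-7 m⁴.
Shear stress varies linearly with radius: τ = T·r/J = 64.80 × 0.00572 / 2.774×10^-7 = 1.336×10^6 Pa.

0.194 ksi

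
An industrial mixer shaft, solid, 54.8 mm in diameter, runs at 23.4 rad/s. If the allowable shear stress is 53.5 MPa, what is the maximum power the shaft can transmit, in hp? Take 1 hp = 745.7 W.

54.2 hp

J = πd⁴/32 = π(0.0548)⁴/32 = 8.854×10^-7 m⁴.
T_max = τ_allow·J/r = 5.35×10^7 × 8.854×10^-7 / 0.0274 = 1729 N·m.
ω = 23.4 rad/s, so P_max = T_max·ω = 4.045×10^4 W.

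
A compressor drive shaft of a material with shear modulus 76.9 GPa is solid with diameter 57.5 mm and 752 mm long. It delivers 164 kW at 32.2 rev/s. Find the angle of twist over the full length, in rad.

ω = 2π·32.2 = 202.3 rad/s, so T = P/ω = 164×10³ / 202.3 = 810.6 N·m.
J = πd⁴/32 = π(0.0575)⁴/32 = 1.073×10^-6 m⁴.
θ = T·L/(G·J) = 810.6 × 0.752 / (76.9×10⁹ × 1.073×10^-6) = 7.386×10^-3 rad.

0.00739 rad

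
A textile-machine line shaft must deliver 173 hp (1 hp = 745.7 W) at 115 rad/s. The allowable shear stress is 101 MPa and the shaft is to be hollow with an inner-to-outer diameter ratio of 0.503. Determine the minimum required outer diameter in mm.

39.2 mm

ω = 115 rad/s, so T = P/ω = 173×745.7 / 115.0 = 1122 N·m.
For a hollow shaft with d_i/d_o = 0.503: τ_max = 16T/(π d_o³ (1−k⁴)), so d_o = [16T/(π τ_allow (1−k⁴))]^(1/3) = [16·1122/(π·1.01×10^8·0.9360)]^(1/3) = 0.03924 m.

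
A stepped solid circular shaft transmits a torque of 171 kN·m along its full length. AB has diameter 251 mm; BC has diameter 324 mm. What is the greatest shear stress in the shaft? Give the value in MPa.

Under the same torque, τ_max = 16T/(πd³) is largest where d is smallest — segment AB (d = 251 mm).
τ_max = 16·171000/(π·(0.251)³) = 5.507×10^7 Pa.

55.1 MPa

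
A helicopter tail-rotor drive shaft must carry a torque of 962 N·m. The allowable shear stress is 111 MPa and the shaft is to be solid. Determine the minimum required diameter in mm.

For a solid shaft τ_max = 16T/(πd³), so d = (16T/(π τ_allow))^(1/3) = (16·962.0/(π·1.11×10^8))^(1/3) = 0.03534 m.

35.3 mm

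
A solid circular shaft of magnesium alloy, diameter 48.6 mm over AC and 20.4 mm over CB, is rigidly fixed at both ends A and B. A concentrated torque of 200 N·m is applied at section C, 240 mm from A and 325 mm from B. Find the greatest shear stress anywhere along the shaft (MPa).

8.67 MPa

Compatibility: T_A·a/J_AC = T_B·b/J_CB with T_A + T_B = T₀.
J_AC = 5.48×10^-7 m⁴, J_CB = 1.70×10^-8 m⁴, so T_A = T₀·(J_AC/a)/((J_AC/a)+(J_CB/b)) = 195.5 N·m, T_B = 4.482 N·m.
τ in each portion: τ_AC = 8.67×10^6 Pa, τ_CB = 2.69×10^6 Pa; maximum is in AC.
τ_max = T_AC·r/J = 195.5·0.0243/5.48×10^-7 = 8.675×10^6 Pa.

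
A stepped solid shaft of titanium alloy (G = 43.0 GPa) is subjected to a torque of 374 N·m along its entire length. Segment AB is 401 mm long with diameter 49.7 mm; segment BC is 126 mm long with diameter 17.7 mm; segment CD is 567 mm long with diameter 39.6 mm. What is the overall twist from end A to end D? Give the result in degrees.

8.02°

J_AB = π(0.0497)⁴/32 = 5.99×10^-7 m⁴; J_BC = π(0.0177)⁴/32 = 9.64×10^-9 m⁴; J_CD = π(0.0396)⁴/32 = 2.41×10^-7 m⁴.
θ = (T/G)·Σ L_i/J_i = (374.0/43.0×10⁹)·(0.401/5.99×10^-7 + 0.126/9.64×10^-9 + 0.567/2.41×10^-7) = 0.1400 rad.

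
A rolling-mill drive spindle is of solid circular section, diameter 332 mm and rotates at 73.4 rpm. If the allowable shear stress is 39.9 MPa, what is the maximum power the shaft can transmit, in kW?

J = πd⁴/32 = π(0.332)⁴/32 = 1.193×10^-3 m⁴.
T_max = τ_allow·J/r = 3.99×10^7 × 1.193×10^-3 / 0.166 = 286700 N·m.
ω = 2π·73.4/60 = 7.686 rad/s, so P_max = T_max·ω = 2.204×10^6 W.

2200 kW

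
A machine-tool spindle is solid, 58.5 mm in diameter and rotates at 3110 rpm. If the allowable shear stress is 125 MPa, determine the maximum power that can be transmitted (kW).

1600 kW

J = πd⁴/32 = π(0.0585)⁴/32 = 1.150×10^-6 m⁴.
T_max = τ_allow·J/r = 1.25×10^8 × 1.150×10^-6 / 0.0293 = 4914 N·m.
ω = 2π·3110/60 = 325.7 rad/s, so P_max = T_max·ω = 1.600×10^6 W.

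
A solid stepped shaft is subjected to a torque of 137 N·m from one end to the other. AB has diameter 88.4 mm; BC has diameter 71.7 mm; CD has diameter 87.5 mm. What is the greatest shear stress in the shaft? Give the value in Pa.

Under the same torque, τ_max = 16T/(πd³) is largest where d is smallest — segment BC (d = 71.7 mm).
τ_max = 16·137.0/(π·(0.0717)³) = 1.893×10^6 Pa.

1.89e6 Pa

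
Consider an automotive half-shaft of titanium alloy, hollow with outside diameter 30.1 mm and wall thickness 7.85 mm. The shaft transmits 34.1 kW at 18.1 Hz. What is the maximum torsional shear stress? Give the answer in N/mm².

59.1 N/mm²

ω = 2π·18.1 = 113.7 rad/s, so T = P/ω = 34.1×10³ / 113.7 = 299.8 N·m.
J = π(d_o⁴ − d_i⁴)/32 = π(0.0301⁴ − 0.0144⁴)/32 = 7.637×10^-8 m⁴.
τ_max = T·r/J = 299.8 × 0.0151 / 7.637×10^-8 = 5.909×10^7 Pa.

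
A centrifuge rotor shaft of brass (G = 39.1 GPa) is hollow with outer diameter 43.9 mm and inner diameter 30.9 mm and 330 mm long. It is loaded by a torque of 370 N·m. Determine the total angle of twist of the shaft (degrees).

J = π(d_o⁴ − d_i⁴)/32 = π(0.0439⁴ − 0.0309⁴)/32 = 2.751×10^-7 m⁴.
θ = T·L/(G·J) = 370.0 × 0.330 / (39.1×10⁹ × 2.751×10^-7) = 0.01135 rad.

0.650°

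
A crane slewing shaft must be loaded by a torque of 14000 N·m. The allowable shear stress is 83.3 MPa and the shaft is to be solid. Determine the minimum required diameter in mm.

For a solid shaft τ_max = 16T/(πd³), so d = (16T/(π τ_allow))^(1/3) = (16·14000/(π·8.33×10^7))^(1/3) = 0.09495 m.

94.9 mm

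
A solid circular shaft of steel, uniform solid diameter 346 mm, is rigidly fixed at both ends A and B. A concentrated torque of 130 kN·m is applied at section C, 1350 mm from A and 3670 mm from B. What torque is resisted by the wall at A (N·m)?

95000 N·m

With uniform GJ and both ends fixed, compatibility θ_AC = θ_CB gives T_A·a = T_B·b, together with T_A + T_B = T₀.
T_A = T₀·b/(a+b) = 130000·3670/5020 = 95040 N·m; T_B = 34960 N·m.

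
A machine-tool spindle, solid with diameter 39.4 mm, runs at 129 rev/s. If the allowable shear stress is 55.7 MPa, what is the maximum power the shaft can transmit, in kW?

J = πd⁴/32 = π(0.0394)⁴/32 = 2.366×10^-7 m⁴.
T_max = τ_allow·J/r = 5.57×10^7 × 2.366×10^-7 / 0.0197 = 668.9 N·m.
ω = 2π·129 = 810.5 rad/s, so P_max = T_max·ω = 5.422×10^5 W.

542 kW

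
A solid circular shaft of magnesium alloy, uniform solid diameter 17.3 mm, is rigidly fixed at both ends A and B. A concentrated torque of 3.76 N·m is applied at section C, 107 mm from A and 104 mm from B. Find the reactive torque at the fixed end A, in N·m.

1.85 N·m

With uniform GJ and both ends fixed, compatibility θ_AC = θ_CB gives T_A·a = T_B·b, together with T_A + T_B = T₀.
T_A = T₀·b/(a+b) = 3.760·104/211.0 = 1.853 N·m; T_B = 1.907 N·m.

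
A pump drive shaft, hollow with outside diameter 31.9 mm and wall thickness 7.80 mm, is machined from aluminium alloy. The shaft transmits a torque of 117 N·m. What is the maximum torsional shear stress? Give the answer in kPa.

J = π(d_o⁴ − d_i⁴)/32 = π(0.0319⁴ − 0.0163⁴)/32 = 9.473×10^-8 m⁴.
τ_max = T·r/J = 117.0 × 0.0159 / 9.473×10^-8 = 1.970×10^7 Pa.

19700 kPa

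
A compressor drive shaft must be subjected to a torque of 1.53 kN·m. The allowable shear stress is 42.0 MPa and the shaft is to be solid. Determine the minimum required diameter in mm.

57.0 mm

For a solid shaft τ_max = 16T/(πd³), so d = (16T/(π τ_allow))^(1/3) = (16·1530/(π·4.20×10^7))^(1/3) = 0.05703 m.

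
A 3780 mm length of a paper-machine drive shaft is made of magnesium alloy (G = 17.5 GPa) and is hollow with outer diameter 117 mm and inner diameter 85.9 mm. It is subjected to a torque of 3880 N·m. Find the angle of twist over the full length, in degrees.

3.68°

J = π(d_o⁴ − d_i⁴)/32 = π(0.117⁴ − 0.0859⁴)/32 = 1.305×10^-5 m⁴.
θ = T·L/(G·J) = 3880 × 3.78 / (17.5×10⁹ × 1.305×10^-5) = 0.06421 rad.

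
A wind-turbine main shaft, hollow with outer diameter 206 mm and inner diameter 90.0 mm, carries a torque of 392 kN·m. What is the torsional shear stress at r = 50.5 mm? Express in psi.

J = π(d_o⁴ − d_i⁴)/32 = π(0.206⁴ − 0.0900⁴)/32 = 1.704×10^-4 m⁴.
Shear stress varies linearly with radius: τ = T·r/J = 392000 × 0.0505 / 1.704×10^-4 = 1.162×10^8 Pa.

16900 psi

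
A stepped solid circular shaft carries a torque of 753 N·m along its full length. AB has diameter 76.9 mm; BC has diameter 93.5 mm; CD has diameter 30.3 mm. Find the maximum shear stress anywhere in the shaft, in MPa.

Under the same torque, τ_max = 16T/(πd³) is largest where d is smallest — segment CD (d = 30.3 mm).
τ_max = 16·753.0/(π·(0.0303)³) = 1.379×10^8 Pa.

138 MPa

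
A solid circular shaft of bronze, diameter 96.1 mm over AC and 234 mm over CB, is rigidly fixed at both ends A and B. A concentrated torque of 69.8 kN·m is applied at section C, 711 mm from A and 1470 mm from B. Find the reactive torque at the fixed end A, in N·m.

3880 N·m

Compatibility: T_A·a/J_AC = T_B·b/J_CB with T_A + T_B = T₀.
J_AC = 8.37×10^-6 m⁴, J_CB = 2.94×10^-4 m⁴, so T_A = T₀·(J_AC/a)/((J_AC/a)+(J_CB/b)) = 3877 N·m, T_B = 65920 N·m.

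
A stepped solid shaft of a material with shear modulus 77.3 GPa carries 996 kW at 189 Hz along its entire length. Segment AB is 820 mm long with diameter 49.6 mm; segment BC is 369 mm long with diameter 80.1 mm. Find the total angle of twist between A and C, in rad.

0.0160 rad

ω = 2π·189 = 1188 rad/s, so T = P/ω = 996×10³ / 1188 = 838.7 N·m.
J_AB = π(0.0496)⁴/32 = 5.94×10^-7 m⁴; J_BC = π(0.0801)⁴/32 = 4.04×10^-6 m⁴.
θ = (T/G)·Σ L_i/J_i = (838.7/77.3×10⁹)·(0.820/5.94×10^-7 + 0.369/4.04×10^-6) = 0.01596 rad.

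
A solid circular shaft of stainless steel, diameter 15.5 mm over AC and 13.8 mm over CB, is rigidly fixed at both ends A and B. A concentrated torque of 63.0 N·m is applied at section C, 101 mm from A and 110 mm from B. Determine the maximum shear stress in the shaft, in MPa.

Compatibility: T_A·a/J_AC = T_B·b/J_CB with T_A + T_B = T₀.
J_AC = 5.67×10^-9 m⁴, J_CB = 3.56×10^-9 m⁴, so T_A = T₀·(J_AC/a)/((J_AC/a)+(J_CB/b)) = 39.95 N·m, T_B = 23.05 N·m.
τ in each portion: τ_AC = 5.46×10^7 Pa, τ_CB = 4.47×10^7 Pa; maximum is in AC.
τ_max = T_AC·r/J = 39.95·0.00775/5.67×10^-9 = 5.464×10^7 Pa.

54.6 MPa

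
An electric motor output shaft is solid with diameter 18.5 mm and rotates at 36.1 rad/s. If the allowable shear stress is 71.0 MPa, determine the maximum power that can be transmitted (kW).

3.19 kW

J = πd⁴/32 = π(0.0185)⁴/32 = 1.150×10^-8 m⁴.
T_max = τ_allow·J/r = 7.10×10^7 × 1.150×10^-8 / 0.00925 = 88.27 N·m.
ω = 36.1 rad/s, so P_max = T_max·ω = 3186 W.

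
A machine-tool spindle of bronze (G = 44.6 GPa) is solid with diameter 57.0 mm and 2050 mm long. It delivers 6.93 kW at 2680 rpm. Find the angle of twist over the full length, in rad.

0.00110 rad

ω = 2π·2680/60 = 280.6 rad/s, so T = P/ω = 6.93×10³ / 280.6 = 24.69 N·m.
J = πd⁴/32 = π(0.0570)⁴/32 = 1.036×10^-6 m⁴.
θ = T·L/(G·J) = 24.69 × 2.05 / (44.6×10⁹ × 1.036×10^-6) = 1.095×10^-3 rad.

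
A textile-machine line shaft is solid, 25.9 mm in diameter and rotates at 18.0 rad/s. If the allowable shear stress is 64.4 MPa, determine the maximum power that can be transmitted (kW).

3.95 kW

J = πd⁴/32 = π(0.0259)⁴/32 = 4.418×10^-8 m⁴.
T_max = τ_allow·J/r = 6.44×10^7 × 4.418×10^-8 / 0.0129 = 219.7 N·m.
ω = 18.0 rad/s, so P_max = T_max·ω = 3954 W.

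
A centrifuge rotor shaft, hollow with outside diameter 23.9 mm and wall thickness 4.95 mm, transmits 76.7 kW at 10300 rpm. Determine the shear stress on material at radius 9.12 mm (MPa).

ω = 2π·10300/60 = 1079 rad/s, so T = P/ω = 76.7×10³ / 1079 = 71.11 N·m.
J = π(d_o⁴ − d_i⁴)/32 = π(0.0239⁴ − 0.0140⁴)/32 = 2.826×10^-8 m⁴.
Shear stress varies linearly with radius: τ = T·r/J = 71.11 × 0.00912 / 2.826×10^-8 = 2.295×10^7 Pa.

22.9 MPa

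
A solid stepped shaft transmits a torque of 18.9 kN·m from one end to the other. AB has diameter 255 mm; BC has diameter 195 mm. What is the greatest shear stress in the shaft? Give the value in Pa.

Under the same torque, τ_max = 16T/(πd³) is largest where d is smallest — segment BC (d = 195 mm).
τ_max = 16·18900/(π·(0.195)³) = 1.298×10^7 Pa.

1.30e7 Pa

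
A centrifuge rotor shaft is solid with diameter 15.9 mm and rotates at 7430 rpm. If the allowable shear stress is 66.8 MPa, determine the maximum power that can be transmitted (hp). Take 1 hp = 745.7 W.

J = πd⁴/32 = π(0.0159)⁴/32 = 6.275×10^-9 m⁴.
T_max = τ_allow·J/r = 6.68×10^7 × 6.275×10^-9 / 0.00795 = 52.72 N·m.
ω = 2π·7430/60 = 778.1 rad/s, so P_max = T_max·ω = 4.102×10^4 W.

55.0 hp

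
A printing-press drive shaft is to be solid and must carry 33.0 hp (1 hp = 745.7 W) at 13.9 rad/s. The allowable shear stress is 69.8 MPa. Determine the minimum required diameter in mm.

50.6 mm

ω = 13.9 rad/s, so T = P/ω = 33.0×745.7 / 13.90 = 1770 N·m.
For a solid shaft τ_max = 16T/(πd³), so d = (16T/(π τ_allow))^(1/3) = (16·1770/(π·6.98×10^7))^(1/3) = 0.05055 m.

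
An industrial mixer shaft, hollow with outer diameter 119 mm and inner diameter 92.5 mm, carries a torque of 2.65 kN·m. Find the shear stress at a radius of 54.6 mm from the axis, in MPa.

J = π(d_o⁴ − d_i⁴)/32 = π(0.119⁴ − 0.0925⁴)/32 = 1.250×10^-5 m⁴.
Shear stress varies linearly with radius: τ = T·r/J = 2650 × 0.0546 / 1.250×10^-5 = 1.158×10^7 Pa.

11.6 MPa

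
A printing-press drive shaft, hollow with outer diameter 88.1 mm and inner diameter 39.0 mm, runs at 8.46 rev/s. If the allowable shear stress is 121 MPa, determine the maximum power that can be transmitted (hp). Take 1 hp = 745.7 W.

1110 hp

J = π(d_o⁴ − d_i⁴)/32 = π(0.0881⁴ − 0.0390⁴)/32 = 5.687×10^-6 m⁴.
T_max = τ_allow·J/r = 1.21×10^8 × 5.687×10^-6 / 0.0440 = 15620 N·m.
ω = 2π·8.46 = 53.16 rad/s, so P_max = T_max·ω = 8.304×10^5 W.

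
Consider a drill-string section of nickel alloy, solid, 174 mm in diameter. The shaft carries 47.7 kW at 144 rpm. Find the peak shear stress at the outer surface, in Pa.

3.06e6 Pa

ω = 2π·144/60 = 15.08 rad/s, so T = P/ω = 47.7×10³ / 15.08 = 3163 N·m.
J = πd⁴/32 = π(0.174)⁴/32 = 8.999×10^-5 m⁴.
τ_max = T·r/J = 3163 × 0.0870 / 8.999×10^-5 = 3.058×10^6 Pa.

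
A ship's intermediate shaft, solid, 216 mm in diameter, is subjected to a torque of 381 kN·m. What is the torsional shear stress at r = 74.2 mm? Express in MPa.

J = πd⁴/32 = π(0.216)⁴/32 = 2.137×10^-4 m⁴.
Shear stress varies linearly with radius: τ = T·r/J = 381000 × 0.0742 / 2.137×10^-4 = 1.323×10^8 Pa.

132 MPa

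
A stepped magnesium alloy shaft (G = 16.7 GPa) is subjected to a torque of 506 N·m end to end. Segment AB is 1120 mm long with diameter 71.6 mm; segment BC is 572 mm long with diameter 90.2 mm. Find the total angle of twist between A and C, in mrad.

J_AB = π(0.0716)⁴/32 = 2.58×10^-6 m⁴; J_BC = π(0.0902)⁴/32 = 6.50×10^-6 m⁴.
θ = (T/G)·Σ L_i/J_i = (506.0/16.7×10⁹)·(1.12/2.58×10^-6 + 0.572/6.50×10^-6) = 0.01582 rad.

15.8 mrad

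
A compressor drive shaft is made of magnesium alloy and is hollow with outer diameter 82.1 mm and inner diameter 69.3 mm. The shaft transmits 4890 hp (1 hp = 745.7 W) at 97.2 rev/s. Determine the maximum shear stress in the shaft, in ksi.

ω = 2π·97.2 = 610.7 rad/s, so T = P/ω = 4890×745.7 / 610.7 = 5971 N·m.
J = π(d_o⁴ − d_i⁴)/32 = π(0.0821⁴ − 0.0693⁴)/32 = 2.196×10^-6 m⁴.
τ_max = T·r/J = 5971 × 0.0410 / 2.196×10^-6 = 1.116×10^8 Pa.

16.2 ksi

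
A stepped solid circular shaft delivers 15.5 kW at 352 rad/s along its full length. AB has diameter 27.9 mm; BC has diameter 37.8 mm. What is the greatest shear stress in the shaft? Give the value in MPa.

10.3 MPa

ω = 352 rad/s, so T = P/ω = 15.5×10³ / 352.0 = 44.03 N·m.
Under the same torque, τ_max = 16T/(πd³) is largest where d is smallest — segment AB (d = 27.9 mm).
τ_max = 16·44.03/(π·(0.0279)³) = 1.033×10^7 Pa.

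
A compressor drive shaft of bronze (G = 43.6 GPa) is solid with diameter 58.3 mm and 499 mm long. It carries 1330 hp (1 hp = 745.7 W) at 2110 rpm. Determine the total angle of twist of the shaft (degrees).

ω = 2π·2110/60 = 221.0 rad/s, so T = P/ω = 1330×745.7 / 221.0 = 4489 N·m.
J = πd⁴/32 = π(0.0583)⁴/32 = 1.134×10^-6 m⁴.
θ = T·L/(G·J) = 4489 × 0.499 / (43.6×10⁹ × 1.134×10^-6) = 0.04529 rad.

2.60°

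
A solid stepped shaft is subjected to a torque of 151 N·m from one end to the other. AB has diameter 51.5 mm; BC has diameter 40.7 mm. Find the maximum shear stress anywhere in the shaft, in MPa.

11.4 MPa

Under the same torque, τ_max = 16T/(πd³) is largest where d is smallest — segment BC (d = 40.7 mm).
τ_max = 16·151.0/(π·(0.0407)³) = 1.141×10^7 Pa.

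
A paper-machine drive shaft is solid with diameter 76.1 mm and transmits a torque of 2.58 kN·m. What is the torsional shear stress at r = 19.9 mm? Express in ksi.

J = πd⁴/32 = π(0.0761)⁴/32 = 3.293×10^-6 m⁴.
Shear stress varies linearly with radius: τ = T·r/J = 2580 × 0.0199 / 3.293×10^-6 = 1.559×10^7 Pa.

2.26 ksi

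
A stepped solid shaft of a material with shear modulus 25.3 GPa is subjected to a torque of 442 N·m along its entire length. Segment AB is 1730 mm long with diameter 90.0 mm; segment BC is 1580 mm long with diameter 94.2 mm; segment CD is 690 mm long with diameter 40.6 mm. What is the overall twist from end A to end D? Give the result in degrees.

J_AB = π(0.0900)⁴/32 = 6.44×10^-6 m⁴; J_BC = π(0.0942)⁴/32 = 7.73×10^-6 m⁴; J_CD = π(0.0406)⁴/32 = 2.67×10^-7 m⁴.
θ = (T/G)·Σ L_i/J_i = (442.0/25.3×10⁹)·(1.73/6.44×10^-6 + 1.58/7.73×10^-6 + 0.690/2.67×10^-7) = 0.05345 rad.

3.06°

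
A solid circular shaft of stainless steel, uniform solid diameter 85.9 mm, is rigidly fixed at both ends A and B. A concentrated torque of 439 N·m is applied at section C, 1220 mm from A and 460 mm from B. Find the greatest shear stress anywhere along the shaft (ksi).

With uniform GJ and both ends fixed, compatibility θ_AC = θ_CB gives T_A·a = T_B·b, together with T_A + T_B = T₀.
T_A = T₀·b/(a+b) = 439.0·460/1680 = 120.2 N·m; T_B = 318.8 N·m.
τ in each portion: τ_AC = 9.66×10^5 Pa, τ_CB = 2.56×10^6 Pa; maximum is in CB.
τ_max = T_CB·r/J = 318.8·0.0430/5.35×10^-6 = 2.562×10^6 Pa.

0.372 ksi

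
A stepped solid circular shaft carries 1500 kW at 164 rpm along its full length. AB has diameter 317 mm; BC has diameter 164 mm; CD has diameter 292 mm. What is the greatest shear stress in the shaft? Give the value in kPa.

ω = 2π·164/60 = 17.17 rad/s, so T = P/ω = 1500×10³ / 17.17 = 87340 N·m.
Under the same torque, τ_max = 16T/(πd³) is largest where d is smallest — segment BC (d = 164 mm).
τ_max = 16·87340/(π·(0.164)³) = 1.008×10^8 Pa.

101000 kPa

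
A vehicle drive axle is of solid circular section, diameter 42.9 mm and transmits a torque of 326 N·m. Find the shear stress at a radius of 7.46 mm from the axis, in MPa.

7.31 MPa

J = πd⁴/32 = π(0.0429)⁴/32 = 3.325×10^-7 m⁴.
Shear stress varies linearly with radius: τ = T·r/J = 326.0 × 0.00746 / 3.325×10^-7 = 7.314×10^6 Pa.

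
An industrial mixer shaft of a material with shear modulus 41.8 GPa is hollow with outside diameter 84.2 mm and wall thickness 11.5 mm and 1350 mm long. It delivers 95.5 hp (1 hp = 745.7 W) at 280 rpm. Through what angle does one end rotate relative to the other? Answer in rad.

ω = 2π·280/60 = 29.32 rad/s, so T = P/ω = 95.5×745.7 / 29.32 = 2429 N·m.
J = π(d_o⁴ − d_i⁴)/32 = π(0.0842⁴ − 0.0612⁴)/32 = 3.557×10^-6 m⁴.
θ = T·L/(G·J) = 2429 × 1.35 / (41.8×10⁹ × 3.557×10^-6) = 0.02205 rad.

0.0221 rad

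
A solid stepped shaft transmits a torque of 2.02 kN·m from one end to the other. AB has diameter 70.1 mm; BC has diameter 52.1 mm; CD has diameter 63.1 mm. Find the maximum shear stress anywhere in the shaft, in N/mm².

Under the same torque, τ_max = 16T/(πd³) is largest where d is smallest — segment BC (d = 52.1 mm).
τ_max = 16·2020/(π·(0.0521)³) = 7.275×10^7 Pa.

72.7 N/mm²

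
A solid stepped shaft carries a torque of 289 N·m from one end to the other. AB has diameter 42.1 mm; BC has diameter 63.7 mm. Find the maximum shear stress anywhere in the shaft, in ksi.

2.86 ksi

Under the same torque, τ_max = 16T/(πd³) is largest where d is smallest — segment AB (d = 42.1 mm).
τ_max = 16·289.0/(π·(0.0421)³) = 1.973×10^7 Pa.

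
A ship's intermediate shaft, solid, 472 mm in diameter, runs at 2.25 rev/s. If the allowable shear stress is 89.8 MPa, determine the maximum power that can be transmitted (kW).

26200 kW

J = πd⁴/32 = π(0.472)⁴/32 = 4.873×10^-3 m⁴.
T_max = τ_allow·J/r = 8.98×10^7 × 4.873×10^-3 / 0.236 = 1.854e6 N·m.
ω = 2π·2.25 = 14.14 rad/s, so P_max = T_max·ω = 2.621×10^7 W.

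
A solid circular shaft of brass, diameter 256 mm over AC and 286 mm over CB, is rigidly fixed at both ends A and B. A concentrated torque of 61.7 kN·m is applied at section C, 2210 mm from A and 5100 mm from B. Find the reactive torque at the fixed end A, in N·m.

Compatibility: T_A·a/J_AC = T_B·b/J_CB with T_A + T_B = T₀.
J_AC = 4.22×10^-4 m⁴, J_CB = 6.57×10^-4 m⁴, so T_A = T₀·(J_AC/a)/((J_AC/a)+(J_CB/b)) = 36840 N·m, T_B = 24860 N·m.

36800 N·m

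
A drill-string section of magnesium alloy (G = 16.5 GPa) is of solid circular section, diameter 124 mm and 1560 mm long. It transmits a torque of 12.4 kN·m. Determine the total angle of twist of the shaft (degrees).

J = πd⁴/32 = π(0.124)⁴/32 = 2.321×10^-5 m⁴.
θ = T·L/(G·J) = 12400 × 1.56 / (16.5×10⁹ × 2.321×10^-5) = 0.05051 rad.

2.89°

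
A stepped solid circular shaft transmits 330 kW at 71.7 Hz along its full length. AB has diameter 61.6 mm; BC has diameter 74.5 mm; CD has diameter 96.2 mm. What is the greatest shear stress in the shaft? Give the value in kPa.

ω = 2π·71.7 = 450.5 rad/s, so T = P/ω = 330×10³ / 450.5 = 732.5 N·m.
Under the same torque, τ_max = 16T/(πd³) is largest where d is smallest — segment AB (d = 61.6 mm).
τ_max = 16·732.5/(π·(0.0616)³) = 1.596×10^7 Pa.

16000 kPa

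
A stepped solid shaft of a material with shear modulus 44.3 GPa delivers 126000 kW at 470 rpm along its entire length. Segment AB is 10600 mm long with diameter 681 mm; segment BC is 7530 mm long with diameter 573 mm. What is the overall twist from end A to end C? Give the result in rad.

0.0701 rad

ω = 2π·470/60 = 49.22 rad/s, so T = P/ω = 126000×10³ / 49.22 = 2.560e6 N·m.
J_AB = π(0.681)⁴/32 = 0.0211 m⁴; J_BC = π(0.573)⁴/32 = 0.0106 m⁴.
θ = (T/G)·Σ L_i/J_i = (2.560e6/44.3×10⁹)·(10.6/0.0211 + 7.53/0.0106) = 0.07013 rad.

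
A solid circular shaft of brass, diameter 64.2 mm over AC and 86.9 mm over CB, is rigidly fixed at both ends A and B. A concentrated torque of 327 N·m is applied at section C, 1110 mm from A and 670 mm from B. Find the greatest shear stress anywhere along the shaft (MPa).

Compatibility: T_A·a/J_AC = T_B·b/J_CB with T_A + T_B = T₀.
J_AC = 1.67×10^-6 m⁴, J_CB = 5.60×10^-6 m⁴, so T_A = T₀·(J_AC/a)/((J_AC/a)+(J_CB/b)) = 49.84 N·m, T_B = 277.2 N·m.
τ in each portion: τ_AC = 9.59×10^5 Pa, τ_CB = 2.15×10^6 Pa; maximum is in CB.
τ_max = T_CB·r/J = 277.2·0.0435/5.60×10^-6 = 2.151×10^6 Pa.

2.15 MPa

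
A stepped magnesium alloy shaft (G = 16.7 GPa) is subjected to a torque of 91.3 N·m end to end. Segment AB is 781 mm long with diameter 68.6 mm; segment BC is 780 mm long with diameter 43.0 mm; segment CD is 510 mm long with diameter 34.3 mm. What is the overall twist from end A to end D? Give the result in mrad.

J_AB = π(0.0686)⁴/32 = 2.17×10^-6 m⁴; J_BC = π(0.0430)⁴/32 = 3.36×10^-7 m⁴; J_CD = π(0.0343)⁴/32 = 1.36×10^-7 m⁴.
θ = (T/G)·Σ L_i/J_i = (91.30/16.7×10⁹)·(0.781/2.17×10^-6 + 0.780/3.36×10^-7 + 0.510/1.36×10^-7) = 0.03519 rad.

35.2 mrad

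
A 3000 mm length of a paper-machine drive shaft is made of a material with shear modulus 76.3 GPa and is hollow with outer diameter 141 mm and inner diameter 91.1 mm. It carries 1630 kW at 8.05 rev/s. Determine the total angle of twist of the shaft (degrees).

2.27°

ω = 2π·8.05 = 50.58 rad/s, so T = P/ω = 1630×10³ / 50.58 = 32230 N·m.
J = π(d_o⁴ − d_i⁴)/32 = π(0.141⁴ − 0.0911⁴)/32 = 3.204×10^-5 m⁴.
θ = T·L/(G·J) = 32230 × 3.00 / (76.3×10⁹ × 3.204×10^-5) = 0.03954 rad.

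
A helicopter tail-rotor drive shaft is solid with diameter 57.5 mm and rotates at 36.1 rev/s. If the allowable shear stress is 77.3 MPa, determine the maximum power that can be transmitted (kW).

J = πd⁴/32 = π(0.0575)⁴/32 = 1.073×10^-6 m⁴.
T_max = τ_allow·J/r = 7.73×10^7 × 1.073×10^-6 / 0.0288 = 2885 N·m.
ω = 2π·36.1 = 226.8 rad/s, so P_max = T_max·ω = 6.545×10^5 W.

654 kW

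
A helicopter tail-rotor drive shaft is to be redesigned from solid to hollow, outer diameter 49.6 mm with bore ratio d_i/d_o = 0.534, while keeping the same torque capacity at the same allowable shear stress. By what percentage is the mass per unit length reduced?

24.4 %

Equal τ_max and T ⇒ the solid shaft needs d_s³ = d_o³(1−k⁴), so d_s = 49.6·(1−0.534⁴)^(1/3) = 48.22 mm.
Area ratio A_h/A_s = d_o²(1−k²)/d_s² = (1−k²)/(1−k⁴)^(2/3) = 0.7564.
Mass saving = 1 − 0.7564 = 24.4 %.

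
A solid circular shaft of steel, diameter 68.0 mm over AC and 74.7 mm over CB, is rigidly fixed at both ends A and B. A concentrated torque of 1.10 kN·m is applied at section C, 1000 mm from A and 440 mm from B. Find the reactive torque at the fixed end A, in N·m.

Compatibility: T_A·a/J_AC = T_B·b/J_CB with T_A + T_B = T₀.
J_AC = 2.10×10^-6 m⁴, J_CB = 3.06×10^-6 m⁴, so T_A = T₀·(J_AC/a)/((J_AC/a)+(J_CB/b)) = 255.2 N·m, T_B = 844.8 N·m.

255 N·m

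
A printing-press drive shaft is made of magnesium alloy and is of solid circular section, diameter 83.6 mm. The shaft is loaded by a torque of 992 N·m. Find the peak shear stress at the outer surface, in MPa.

J = πd⁴/32 = π(0.0836)⁴/32 = 4.795×10^-6 m⁴.
τ_max = T·r/J = 992.0 × 0.0418 / 4.795×10^-6 = 8.647×10^6 Pa.

8.65 MPa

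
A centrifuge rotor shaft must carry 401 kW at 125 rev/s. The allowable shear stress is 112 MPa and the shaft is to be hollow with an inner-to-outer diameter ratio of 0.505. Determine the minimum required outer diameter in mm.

ω = 2π·125 = 785.4 rad/s, so T = P/ω = 401×10³ / 785.4 = 510.6 N·m.
For a hollow shaft with d_i/d_o = 0.505: τ_max = 16T/(π d_o³ (1−k⁴)), so d_o = [16T/(π τ_allow (1−k⁴))]^(1/3) = [16·510.6/(π·1.12×10^8·0.9350)]^(1/3) = 0.02917 m.

29.2 mm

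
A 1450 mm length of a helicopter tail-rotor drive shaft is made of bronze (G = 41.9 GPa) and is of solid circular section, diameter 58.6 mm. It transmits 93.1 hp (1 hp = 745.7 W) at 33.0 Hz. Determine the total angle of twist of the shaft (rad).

ω = 2π·33.0 = 207.3 rad/s, so T = P/ω = 93.1×745.7 / 207.3 = 334.8 N·m.
J = πd⁴/32 = π(0.0586)⁴/32 = 1.158×10^-6 m⁴.
θ = T·L/(G·J) = 334.8 × 1.45 / (41.9×10⁹ × 1.158×10^-6) = 0.01001 rad.

0.0100 rad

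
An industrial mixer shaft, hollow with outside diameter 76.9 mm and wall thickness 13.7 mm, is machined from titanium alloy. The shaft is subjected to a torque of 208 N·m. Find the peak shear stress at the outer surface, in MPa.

2.81 MPa

J = π(d_o⁴ − d_i⁴)/32 = π(0.0769⁴ − 0.0495⁴)/32 = 2.844×10^-6 m⁴.
τ_max = T·r/J = 208.0 × 0.0385 / 2.844×10^-6 = 2.812×10^6 Pa.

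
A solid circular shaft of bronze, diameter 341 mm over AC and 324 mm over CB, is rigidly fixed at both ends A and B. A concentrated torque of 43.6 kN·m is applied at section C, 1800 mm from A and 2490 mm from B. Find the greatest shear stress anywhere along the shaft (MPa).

3.52 MPa

Compatibility: T_A·a/J_AC = T_B·b/J_CB with T_A + T_B = T₀.
J_AC = 1.33×10^-3 m⁴, J_CB = 1.08×10^-3 m⁴, so T_A = T₀·(J_AC/a)/((J_AC/a)+(J_CB/b)) = 27440 N·m, T_B = 16160 N·m.
τ in each portion: τ_AC = 3.52×10^6 Pa, τ_CB = 2.42×10^6 Pa; maximum is in AC.
τ_max = T_AC·r/J = 27440·0.171/1.33×10^-3 = 3.524×10^6 Pa.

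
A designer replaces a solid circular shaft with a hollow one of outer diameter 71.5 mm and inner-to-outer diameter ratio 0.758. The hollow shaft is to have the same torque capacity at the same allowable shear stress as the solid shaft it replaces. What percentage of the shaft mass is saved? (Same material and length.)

Equal τ_max and T ⇒ the solid shaft needs d_s³ = d_o³(1−k⁴), so d_s = 71.5·(1−0.758⁴)^(1/3) = 62.56 mm.
Area ratio A_h/A_s = d_o²(1−k²)/d_s² = (1−k²)/(1−k⁴)^(2/3) = 0.5557.
Mass saving = 1 − 0.5557 = 44.4 %.

44.4 %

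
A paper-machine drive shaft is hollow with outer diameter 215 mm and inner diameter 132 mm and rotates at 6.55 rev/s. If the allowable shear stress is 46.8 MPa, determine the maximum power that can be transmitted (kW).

J = π(d_o⁴ − d_i⁴)/32 = π(0.215⁴ − 0.132⁴)/32 = 1.800×10^-4 m⁴.
T_max = τ_allow·J/r = 4.68×10^7 × 1.800×10^-4 / 0.107 = 78350 N·m.
ω = 2π·6.55 = 41.15 rad/s, so P_max = T_max·ω = 3.224×10^6 W.

3220 kW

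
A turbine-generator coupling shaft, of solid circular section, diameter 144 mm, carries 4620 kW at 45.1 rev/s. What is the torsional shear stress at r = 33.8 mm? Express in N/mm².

13.1 N/mm²

ω = 2π·45.1 = 283.4 rad/s, so T = P/ω = 4620×10³ / 283.4 = 16300 N·m.
J = πd⁴/32 = π(0.144)⁴/32 = 4.221×10^-5 m⁴.
Shear stress varies linearly with radius: τ = T·r/J = 16300 × 0.0338 / 4.221×10^-5 = 1.305×10^7 Pa.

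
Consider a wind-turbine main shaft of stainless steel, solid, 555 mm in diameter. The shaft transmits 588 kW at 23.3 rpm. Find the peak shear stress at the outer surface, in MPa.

7.18 MPa

ω = 2π·23.3/60 = 2.440 rad/s, so T = P/ω = 588×10³ / 2.440 = 241000 N·m.
J = πd⁴/32 = π(0.555)⁴/32 = 9.315×10^-3 m⁴.
τ_max = T·r/J = 241000 × 0.278 / 9.315×10^-3 = 7.179×10^6 Pa.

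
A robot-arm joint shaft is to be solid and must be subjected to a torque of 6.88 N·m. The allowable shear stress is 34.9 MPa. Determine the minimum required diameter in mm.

For a solid shaft τ_max = 16T/(πd³), so d = (16T/(π τ_allow))^(1/3) = (16·6.880/(π·3.49×10^7))^(1/3) = 0.01001 m.

10.0 mm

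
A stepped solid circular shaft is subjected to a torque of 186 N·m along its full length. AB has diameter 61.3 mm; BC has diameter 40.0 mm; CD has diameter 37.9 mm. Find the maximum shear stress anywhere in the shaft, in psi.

Under the same torque, τ_max = 16T/(πd³) is largest where d is smallest — segment CD (d = 37.9 mm).
τ_max = 16·186.0/(π·(0.0379)³) = 1.740×10^7 Pa.

2520 psi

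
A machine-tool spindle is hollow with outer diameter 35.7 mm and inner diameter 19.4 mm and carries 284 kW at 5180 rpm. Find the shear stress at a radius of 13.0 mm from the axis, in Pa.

4.68e7 Pa

ω = 2π·5180/60 = 542.4 rad/s, so T = P/ω = 284×10³ / 542.4 = 523.6 N·m.
J = π(d_o⁴ − d_i⁴)/32 = π(0.0357⁴ − 0.0194⁴)/32 = 1.456×10^-7 m⁴.
Shear stress varies linearly with radius: τ = T·r/J = 523.6 × 0.0130 / 1.456×10^-7 = 4.676×10^7 Pa.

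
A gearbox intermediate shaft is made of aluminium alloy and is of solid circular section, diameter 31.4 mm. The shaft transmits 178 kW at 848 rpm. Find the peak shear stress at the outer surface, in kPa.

ω = 2π·848/60 = 88.80 rad/s, so T = P/ω = 178×10³ / 88.80 = 2004 N·m.
J = πd⁴/32 = π(0.0314)⁴/32 = 9.544×10^-8 m⁴.
τ_max = T·r/J = 2004 × 0.0157 / 9.544×10^-8 = 3.297×10^8 Pa.

330000 kPa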